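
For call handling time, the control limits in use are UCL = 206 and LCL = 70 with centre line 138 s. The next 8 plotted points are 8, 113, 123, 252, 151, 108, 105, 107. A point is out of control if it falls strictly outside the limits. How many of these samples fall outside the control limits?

2

Compare each point to [70, 206]: sample 1 = 8 < LCL; sample 4 = 252 > UCL.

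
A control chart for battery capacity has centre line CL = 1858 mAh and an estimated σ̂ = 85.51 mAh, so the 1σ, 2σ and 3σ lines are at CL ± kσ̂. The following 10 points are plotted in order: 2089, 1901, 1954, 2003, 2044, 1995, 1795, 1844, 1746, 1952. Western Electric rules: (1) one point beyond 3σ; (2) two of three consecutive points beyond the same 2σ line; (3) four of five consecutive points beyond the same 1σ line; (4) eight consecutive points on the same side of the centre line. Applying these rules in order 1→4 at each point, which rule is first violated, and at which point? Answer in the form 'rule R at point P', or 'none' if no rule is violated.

Zone of each point (C = within 1σ̂, B = 1σ̂–2σ̂, A = 2σ̂–3σ̂, * = beyond 3σ̂; sign = side of CL): 1:+A, 2:+C, 3:+B, 4:+B, 5:+A, 6:+B, 7:-C, 8:-C, 9:-B, 10:+B
Rule 3 (four of five consecutive points beyond the same 1σ limit) is satisfied at point 5.

rule 3 at point 5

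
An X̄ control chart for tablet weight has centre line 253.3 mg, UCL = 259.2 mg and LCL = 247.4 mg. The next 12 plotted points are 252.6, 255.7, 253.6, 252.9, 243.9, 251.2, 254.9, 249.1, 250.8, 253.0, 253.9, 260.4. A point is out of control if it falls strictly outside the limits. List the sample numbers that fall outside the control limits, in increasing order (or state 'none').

Compare each point to [247.4, 259.2]: sample 5 = 243.9 < LCL; sample 12 = 260.4 > UCL.

5, 12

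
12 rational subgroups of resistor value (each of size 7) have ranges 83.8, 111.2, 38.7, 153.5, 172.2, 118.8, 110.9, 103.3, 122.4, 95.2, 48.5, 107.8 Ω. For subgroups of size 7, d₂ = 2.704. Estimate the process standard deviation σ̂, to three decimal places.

39.026

R̄ = (83.8 + 111.2 + 38.7 + 153.5 + 172.2 + 118.8 + 110.9 + 103.3 + 122.4 + 95.2 + 48.5 + 107.8) / 12 = 105.5250
σ̂ = R̄ / d₂ = 105.5250 / 2.704 = 39.0255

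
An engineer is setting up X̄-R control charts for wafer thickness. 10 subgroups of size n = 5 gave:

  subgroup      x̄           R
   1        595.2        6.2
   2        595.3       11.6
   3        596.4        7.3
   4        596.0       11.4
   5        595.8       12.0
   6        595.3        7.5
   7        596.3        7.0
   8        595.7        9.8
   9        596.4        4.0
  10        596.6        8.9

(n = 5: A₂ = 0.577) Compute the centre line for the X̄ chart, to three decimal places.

X̄̄ = (595.2 + 595.3 + 596.4 + 596.0 + 595.8 + 595.3 + 596.3 + 595.7 + 596.4 + 596.6) / 10 = 5959.0000 / 10 = 595.9000
CL = X̄̄ = 595.9000

595.900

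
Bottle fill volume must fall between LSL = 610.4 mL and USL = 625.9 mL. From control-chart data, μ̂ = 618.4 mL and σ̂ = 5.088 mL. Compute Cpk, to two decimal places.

0.49

Cpu = (USL − μ̂) / (3σ̂) = (625.9 − 618.4) / (3 × 5.088) = 0.4914; Cpl = (μ̂ − LSL) / (3σ̂) = (618.4 − 610.4) / (3 × 5.088) = 0.5241; Cpk = min(Cpu, Cpl) = 0.4914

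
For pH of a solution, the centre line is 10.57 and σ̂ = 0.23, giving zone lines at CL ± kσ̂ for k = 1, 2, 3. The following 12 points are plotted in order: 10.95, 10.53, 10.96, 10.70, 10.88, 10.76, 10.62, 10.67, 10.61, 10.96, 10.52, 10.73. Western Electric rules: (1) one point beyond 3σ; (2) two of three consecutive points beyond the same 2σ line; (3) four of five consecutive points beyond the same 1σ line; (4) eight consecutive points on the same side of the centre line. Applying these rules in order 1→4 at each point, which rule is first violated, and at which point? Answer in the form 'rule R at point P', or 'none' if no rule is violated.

Zone of each point (C = within 1σ̂, B = 1σ̂–2σ̂, A = 2σ̂–3σ̂, * = beyond 3σ̂; sign = side of CL): 1:+B, 2:-C, 3:+B, 4:+C, 5:+B, 6:+C, 7:+C, 8:+C, 9:+C, 10:+B, 11:-C, 12:+C
Rule 4 (eight consecutive points on the same side of the centre line) is satisfied at point 10.

rule 4 at point 10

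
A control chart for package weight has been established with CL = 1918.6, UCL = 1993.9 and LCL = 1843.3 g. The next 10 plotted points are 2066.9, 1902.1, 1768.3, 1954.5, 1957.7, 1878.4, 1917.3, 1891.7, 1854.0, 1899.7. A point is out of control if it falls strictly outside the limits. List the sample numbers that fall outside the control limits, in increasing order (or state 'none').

1, 3

Compare each point to [1843.3, 1993.9]: sample 1 = 2066.9 > UCL; sample 3 = 1768.3 < LCL.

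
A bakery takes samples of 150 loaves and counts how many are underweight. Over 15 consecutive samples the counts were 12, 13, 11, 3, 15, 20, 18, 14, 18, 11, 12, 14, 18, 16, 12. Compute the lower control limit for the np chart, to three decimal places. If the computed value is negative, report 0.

p̄ = Σdᵢ / (k·n) = 207 / (15 × 150) = 0.09200
LCL = np̄ − 3·√(np̄(1−p̄)) = 13.8000 − 3 × 3.5398 = 3.1805

3.181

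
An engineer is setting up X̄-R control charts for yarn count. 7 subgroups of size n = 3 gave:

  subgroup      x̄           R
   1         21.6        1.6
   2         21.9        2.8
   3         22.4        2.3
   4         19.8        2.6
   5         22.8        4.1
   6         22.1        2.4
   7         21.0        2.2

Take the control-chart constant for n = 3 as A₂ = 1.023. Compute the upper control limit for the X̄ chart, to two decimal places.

24.29

X̄̄ = (21.6 + 21.9 + 22.4 + 19.8 + 22.8 + 22.1 + 21.0) / 7 = 151.6000 / 7 = 21.6571
R̄ = (1.6 + 2.8 + 2.3 + 2.6 + 4.1 + 2.4 + 2.2) / 7 = 18.0000 / 7 = 2.5714
UCL = X̄̄ + A₂·R̄ = 21.6571 + 1.023 × 2.5714 = 24.2877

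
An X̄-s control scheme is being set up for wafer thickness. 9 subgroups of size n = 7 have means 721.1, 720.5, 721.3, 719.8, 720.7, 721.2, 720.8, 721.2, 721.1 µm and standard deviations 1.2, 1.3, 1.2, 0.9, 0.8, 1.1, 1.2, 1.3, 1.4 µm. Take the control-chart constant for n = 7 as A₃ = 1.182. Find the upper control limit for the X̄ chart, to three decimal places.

X̄̄ = (721.1 + 720.5 + 721.3 + 719.8 + 720.7 + 721.2 + 720.8 + 721.2 + 721.1) / 9 = 720.8556
s̄ = (1.2 + 1.3 + 1.2 + 0.9 + 0.8 + 1.1 + 1.2 + 1.3 + 1.4) / 9 = 1.1556
UCL = X̄̄ + A₃·s̄ = 720.8556 + 1.182 × 1.1556 = 722.2214

722.221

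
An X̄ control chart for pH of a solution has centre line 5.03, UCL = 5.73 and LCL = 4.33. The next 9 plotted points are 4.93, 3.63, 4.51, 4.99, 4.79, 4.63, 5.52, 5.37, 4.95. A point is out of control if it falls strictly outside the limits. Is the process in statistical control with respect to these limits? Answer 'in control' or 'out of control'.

Compare each point to [4.33, 5.73]: sample 2 = 3.63 < LCL.

out of control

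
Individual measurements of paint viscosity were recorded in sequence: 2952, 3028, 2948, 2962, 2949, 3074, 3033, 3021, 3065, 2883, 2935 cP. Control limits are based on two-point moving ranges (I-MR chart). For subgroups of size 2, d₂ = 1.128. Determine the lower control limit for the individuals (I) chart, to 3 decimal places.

2816.417

X̄ = (2952 + 3028 + 2948 + 2962 + 2949 + 3074 + 3033 + 3021 + 3065 + 2883 + 2935) / 11 = 2986.3636
Moving ranges: 76, 80, 14, 13, 125, 41, 12, 44, 182, 52; M̄R̄ = 639.0000 / 10 = 63.9000
LCL = X̄ − 3·M̄R̄/d₂ = 2986.3636 − 3 × 63.9000 / 1.128 = 2816.4168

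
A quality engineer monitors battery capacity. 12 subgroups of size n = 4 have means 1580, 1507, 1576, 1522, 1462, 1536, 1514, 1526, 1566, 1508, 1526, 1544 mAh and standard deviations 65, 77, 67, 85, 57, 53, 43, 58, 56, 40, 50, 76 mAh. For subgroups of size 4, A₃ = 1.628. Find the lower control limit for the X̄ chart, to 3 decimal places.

X̄̄ = (1580 + 1507 + 1576 + 1522 + 1462 + 1536 + 1514 + 1526 + 1566 + 1508 + 1526 + 1544) / 12 = 1530.5833
s̄ = (65 + 77 + 67 + 85 + 57 + 53 + 43 + 58 + 56 + 40 + 50 + 76) / 12 = 60.5833
LCL = X̄̄ − A₃·s̄ = 1530.5833 − 1.628 × 60.5833 = 1431.9537

1431.954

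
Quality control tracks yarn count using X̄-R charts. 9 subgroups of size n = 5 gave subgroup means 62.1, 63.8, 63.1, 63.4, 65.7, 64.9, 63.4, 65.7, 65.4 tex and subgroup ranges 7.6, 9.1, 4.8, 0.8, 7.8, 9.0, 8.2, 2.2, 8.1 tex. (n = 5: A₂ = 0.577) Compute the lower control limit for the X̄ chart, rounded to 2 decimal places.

60.47

X̄̄ = (62.1 + 63.8 + 63.1 + 63.4 + 65.7 + 64.9 + 63.4 + 65.7 + 65.4) / 9 = 577.5000 / 9 = 64.1667
R̄ = (7.6 + 9.1 + 4.8 + 0.8 + 7.8 + 9.0 + 8.2 + 2.2 + 8.1) / 9 = 57.6000 / 9 = 6.4000
LCL = X̄̄ − A₂·R̄ = 64.1667 − 0.577 × 6.4000 = 60.4739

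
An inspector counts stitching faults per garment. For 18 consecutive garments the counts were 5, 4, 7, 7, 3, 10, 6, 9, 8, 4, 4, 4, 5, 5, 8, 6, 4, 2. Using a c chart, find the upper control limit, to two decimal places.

c̄ = (5 + 4 + 7 + 7 + 3 + 10 + 6 + 9 + 8 + 4 + 4 + 4 + 5 + 5 + 8 + 6 + 4 + 2) / 18 = 101 / 18 = 5.6111
UCL = c̄ + 3√c̄ = 5.6111 + 3 × √5.6111 = 5.6111 + 3 × 2.3688 = 12.7174

12.72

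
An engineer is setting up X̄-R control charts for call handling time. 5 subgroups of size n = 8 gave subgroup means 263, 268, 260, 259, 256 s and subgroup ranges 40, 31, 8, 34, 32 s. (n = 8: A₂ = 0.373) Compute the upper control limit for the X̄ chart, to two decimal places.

272.02

X̄̄ = (263 + 268 + 260 + 259 + 256) / 5 = 1306.0000 / 5 = 261.2000
R̄ = (40 + 31 + 8 + 34 + 32) / 5 = 145.0000 / 5 = 29.0000
UCL = X̄̄ + A₂·R̄ = 261.2000 + 0.373 × 29.0000 = 272.0170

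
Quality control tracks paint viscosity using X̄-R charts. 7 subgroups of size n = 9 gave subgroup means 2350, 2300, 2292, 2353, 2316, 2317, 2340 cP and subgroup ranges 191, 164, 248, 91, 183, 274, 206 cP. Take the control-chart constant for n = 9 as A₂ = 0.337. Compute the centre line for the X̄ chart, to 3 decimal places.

X̄̄ = (2350 + 2300 + 2292 + 2353 + 2316 + 2317 + 2340) / 7 = 16268.0000 / 7 = 2324.0000
CL = X̄̄ = 2324.0000

2324.000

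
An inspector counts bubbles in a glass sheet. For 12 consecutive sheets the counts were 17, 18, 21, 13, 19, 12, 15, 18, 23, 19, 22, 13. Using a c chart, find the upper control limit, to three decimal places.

c̄ = (17 + 18 + 21 + 13 + 19 + 12 + 15 + 18 + 23 + 19 + 22 + 13) / 12 = 210 / 12 = 17.5000
UCL = c̄ + 3√c̄ = 17.5000 + 3 × √17.5000 = 17.5000 + 3 × 4.1833 = 30.0499

30.050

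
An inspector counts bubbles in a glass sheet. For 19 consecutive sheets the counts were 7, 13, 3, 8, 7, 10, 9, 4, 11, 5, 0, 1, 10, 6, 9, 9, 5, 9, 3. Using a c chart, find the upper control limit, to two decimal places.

c̄ = (7 + 13 + 3 + 8 + 7 + 10 + 9 + 4 + 11 + 5 + 0 + 1 + 10 + 6 + 9 + 9 + 5 + 9 + 3) / 19 = 129 / 19 = 6.7895
UCL = c̄ + 3√c̄ = 6.7895 + 3 × √6.7895 = 6.7895 + 3 × 2.6057 = 14.6065

14.61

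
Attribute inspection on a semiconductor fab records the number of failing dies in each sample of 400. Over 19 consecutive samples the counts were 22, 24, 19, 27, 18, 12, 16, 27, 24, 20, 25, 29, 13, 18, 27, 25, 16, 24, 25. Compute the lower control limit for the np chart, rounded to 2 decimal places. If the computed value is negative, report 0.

8.06

p̄ = Σdᵢ / (k·n) = 411 / (19 × 400) = 0.05408
LCL = np̄ − 3·√(np̄(1−p̄)) = 21.6316 − 3 × 4.5235 = 8.0612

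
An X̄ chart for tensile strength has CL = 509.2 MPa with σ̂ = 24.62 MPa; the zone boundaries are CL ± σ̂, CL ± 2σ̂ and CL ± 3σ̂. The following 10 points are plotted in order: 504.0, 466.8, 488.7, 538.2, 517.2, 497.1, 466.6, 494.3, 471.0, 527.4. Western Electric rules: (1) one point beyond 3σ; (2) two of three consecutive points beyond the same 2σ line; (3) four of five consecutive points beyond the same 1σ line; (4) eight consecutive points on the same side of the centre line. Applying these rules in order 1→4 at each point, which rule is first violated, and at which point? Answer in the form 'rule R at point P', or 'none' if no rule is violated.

Zone of each point (C = within 1σ̂, B = 1σ̂–2σ̂, A = 2σ̂–3σ̂, * = beyond 3σ̂; sign = side of CL): 1:-C, 2:-B, 3:-C, 4:+B, 5:+C, 6:-C, 7:-B, 8:-C, 9:-B, 10:+C
No rule fires across all 10 points.

none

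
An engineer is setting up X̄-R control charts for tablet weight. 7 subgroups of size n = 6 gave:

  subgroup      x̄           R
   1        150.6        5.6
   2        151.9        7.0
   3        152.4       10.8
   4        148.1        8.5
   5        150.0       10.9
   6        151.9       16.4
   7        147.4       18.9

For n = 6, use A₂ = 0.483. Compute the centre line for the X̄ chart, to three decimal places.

150.329

X̄̄ = (150.6 + 151.9 + 152.4 + 148.1 + 150.0 + 151.9 + 147.4) / 7 = 1052.3000 / 7 = 150.3286
CL = X̄̄ = 150.3286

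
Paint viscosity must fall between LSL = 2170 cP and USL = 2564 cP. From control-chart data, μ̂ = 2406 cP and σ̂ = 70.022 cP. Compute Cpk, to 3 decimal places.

Cpu = (USL − μ̂) / (3σ̂) = (2564 − 2406) / (3 × 70.022) = 0.7521; Cpl = (μ̂ − LSL) / (3σ̂) = (2406 − 2170) / (3 × 70.022) = 1.1235; Cpk = min(Cpu, Cpl) = 0.7521

0.752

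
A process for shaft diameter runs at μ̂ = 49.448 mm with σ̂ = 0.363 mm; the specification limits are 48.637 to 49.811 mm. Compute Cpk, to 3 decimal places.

Cpu = (USL − μ̂) / (3σ̂) = (49.811 − 49.448) / (3 × 0.363) = 0.3333; Cpl = (μ̂ − LSL) / (3σ̂) = (49.448 − 48.637) / (3 × 0.363) = 0.7447; Cpk = min(Cpu, Cpl) = 0.3333

0.333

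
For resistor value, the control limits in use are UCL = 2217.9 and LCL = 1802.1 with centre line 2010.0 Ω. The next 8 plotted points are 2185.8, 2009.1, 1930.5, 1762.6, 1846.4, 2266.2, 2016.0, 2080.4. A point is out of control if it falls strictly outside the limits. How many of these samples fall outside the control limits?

Compare each point to [1802.1, 2217.9]: sample 4 = 1762.6 < LCL; sample 6 = 2266.2 > UCL.

2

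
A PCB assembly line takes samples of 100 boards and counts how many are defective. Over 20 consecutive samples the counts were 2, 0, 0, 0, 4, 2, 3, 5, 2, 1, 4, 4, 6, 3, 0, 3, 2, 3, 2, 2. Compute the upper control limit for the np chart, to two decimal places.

p̄ = Σdᵢ / (k·n) = 48 / (20 × 100) = 0.02400
UCL = np̄ + 3·√(np̄(1−p̄)) = 2.4000 + 3 × √(2.4000×0.97600) = 2.4000 + 3 × 1.5305 = 6.9915

6.99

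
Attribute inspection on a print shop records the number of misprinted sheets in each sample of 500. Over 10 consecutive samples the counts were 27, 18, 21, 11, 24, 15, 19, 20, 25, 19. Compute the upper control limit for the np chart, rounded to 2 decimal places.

33.01

p̄ = Σdᵢ / (k·n) = 199 / (10 × 500) = 0.03980
UCL = np̄ + 3·√(np̄(1−p̄)) = 19.9000 + 3 × √(19.9000×0.96020) = 19.9000 + 3 × 4.3713 = 33.0138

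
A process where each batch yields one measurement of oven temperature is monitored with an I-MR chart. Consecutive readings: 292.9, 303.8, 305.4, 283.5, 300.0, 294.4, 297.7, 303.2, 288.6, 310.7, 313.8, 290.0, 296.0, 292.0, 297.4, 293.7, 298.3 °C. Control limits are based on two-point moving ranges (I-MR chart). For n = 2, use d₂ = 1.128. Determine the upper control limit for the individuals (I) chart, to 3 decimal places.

X̄ = (292.9 + 303.8 + 305.4 + 283.5 + 300.0 + 294.4 + 297.7 + 303.2 + 288.6 + 310.7 + 313.8 + 290.0 + 296.0 + 292.0 + 297.4 + 293.7 + 298.3) / 17 = 297.7294
Moving ranges: 10.9, 1.6, 21.9, 16.5, 5.6, 3.3, 5.5, 14.6, 22.1, 3.1, 23.8, 6.0, 4.0, 5.4, 3.7, 4.6; M̄R̄ = 152.6000 / 16 = 9.5375
UCL = X̄ + 3·M̄R̄/d₂ = 297.7294 + 3 × 9.5375 / 1.128 = 323.0951

323.095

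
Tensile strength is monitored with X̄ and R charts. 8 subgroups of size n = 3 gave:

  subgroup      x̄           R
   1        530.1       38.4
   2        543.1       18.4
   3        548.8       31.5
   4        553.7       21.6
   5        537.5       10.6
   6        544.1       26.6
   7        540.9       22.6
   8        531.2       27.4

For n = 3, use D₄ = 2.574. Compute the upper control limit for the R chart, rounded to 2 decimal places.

R̄ = (38.4 + 18.4 + 31.5 + 21.6 + 10.6 + 26.6 + 22.6 + 27.4) / 8 = 197.1000 / 8 = 24.6375
UCL_R = D₄·R̄ = 2.574 × 24.6375 = 63.4169

63.42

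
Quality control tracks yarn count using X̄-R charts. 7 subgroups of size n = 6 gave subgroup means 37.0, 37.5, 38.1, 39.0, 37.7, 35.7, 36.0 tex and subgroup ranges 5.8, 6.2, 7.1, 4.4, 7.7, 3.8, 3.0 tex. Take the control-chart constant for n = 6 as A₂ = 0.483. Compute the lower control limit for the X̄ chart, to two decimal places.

34.66

X̄̄ = (37.0 + 37.5 + 38.1 + 39.0 + 37.7 + 35.7 + 36.0) / 7 = 261.0000 / 7 = 37.2857
R̄ = (5.8 + 6.2 + 7.1 + 4.4 + 7.7 + 3.8 + 3.0) / 7 = 38.0000 / 7 = 5.4286
LCL = X̄̄ − A₂·R̄ = 37.2857 − 0.483 × 5.4286 = 34.6637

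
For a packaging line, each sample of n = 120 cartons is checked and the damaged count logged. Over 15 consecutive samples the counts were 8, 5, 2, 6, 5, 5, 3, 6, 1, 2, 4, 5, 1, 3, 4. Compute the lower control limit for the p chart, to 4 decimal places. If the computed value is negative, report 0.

0.0000

p̄ = Σdᵢ / (k·n) = 60 / (15 × 120) = 0.03333
LCL = p̄ − 3·√(p̄(1−p̄)/n) = 0.03333 − 3 × 0.01639 = -0.01583 → 0 (negative, so LCL = 0)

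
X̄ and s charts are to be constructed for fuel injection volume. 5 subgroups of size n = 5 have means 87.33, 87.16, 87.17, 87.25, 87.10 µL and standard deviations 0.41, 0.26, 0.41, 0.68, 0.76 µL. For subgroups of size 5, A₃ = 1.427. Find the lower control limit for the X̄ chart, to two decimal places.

86.48

X̄̄ = (87.33 + 87.16 + 87.17 + 87.25 + 87.10) / 5 = 87.2020
s̄ = (0.41 + 0.26 + 0.41 + 0.68 + 0.76) / 5 = 0.5040
LCL = X̄̄ − A₃·s̄ = 87.2020 − 1.427 × 0.5040 = 86.4828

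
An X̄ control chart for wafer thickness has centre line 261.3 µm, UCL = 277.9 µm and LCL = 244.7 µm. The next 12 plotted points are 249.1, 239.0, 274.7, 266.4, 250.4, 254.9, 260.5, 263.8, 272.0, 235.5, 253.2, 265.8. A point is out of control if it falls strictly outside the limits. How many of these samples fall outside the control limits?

Compare each point to [244.7, 277.9]: sample 2 = 239.0 < LCL; sample 10 = 235.5 < LCL.

2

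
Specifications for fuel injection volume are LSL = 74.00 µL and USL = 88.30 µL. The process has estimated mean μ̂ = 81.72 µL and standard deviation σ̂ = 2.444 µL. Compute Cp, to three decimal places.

Cp = (USL − LSL) / (6σ̂) = (88.30 − 74.00) / (6 × 2.444) = 14.3000 / 14.6640 = 0.9752

0.975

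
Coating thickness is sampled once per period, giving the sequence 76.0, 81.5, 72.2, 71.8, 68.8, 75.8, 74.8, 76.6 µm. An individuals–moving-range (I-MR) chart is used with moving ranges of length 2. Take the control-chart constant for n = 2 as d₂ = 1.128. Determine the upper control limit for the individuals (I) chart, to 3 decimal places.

85.326

X̄ = (76.0 + 81.5 + 72.2 + 71.8 + 68.8 + 75.8 + 74.8 + 76.6) / 8 = 74.6875
Moving ranges: 5.5, 9.3, 0.4, 3.0, 7.0, 1.0, 1.8; M̄R̄ = 28.0000 / 7 = 4.0000
UCL = X̄ + 3·M̄R̄/d₂ = 74.6875 + 3 × 4.0000 / 1.128 = 85.3258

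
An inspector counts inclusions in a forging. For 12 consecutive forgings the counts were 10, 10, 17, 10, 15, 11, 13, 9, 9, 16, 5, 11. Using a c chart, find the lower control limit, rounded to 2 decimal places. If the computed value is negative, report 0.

1.23

c̄ = (10 + 10 + 17 + 10 + 15 + 11 + 13 + 9 + 9 + 16 + 5 + 11) / 12 = 136 / 12 = 11.3333
LCL = c̄ − 3√c̄ = 11.3333 − 3 × 3.3665 = 1.2338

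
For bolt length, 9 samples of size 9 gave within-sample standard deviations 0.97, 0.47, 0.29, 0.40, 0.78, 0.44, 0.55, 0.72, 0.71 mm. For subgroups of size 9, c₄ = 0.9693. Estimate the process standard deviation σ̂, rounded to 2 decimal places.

0.61

s̄ = (0.97 + 0.47 + 0.29 + 0.40 + 0.78 + 0.44 + 0.55 + 0.72 + 0.71) / 9 = 0.5922
σ̂ = s̄ / c₄ = 0.5922 / 0.9693 = 0.6110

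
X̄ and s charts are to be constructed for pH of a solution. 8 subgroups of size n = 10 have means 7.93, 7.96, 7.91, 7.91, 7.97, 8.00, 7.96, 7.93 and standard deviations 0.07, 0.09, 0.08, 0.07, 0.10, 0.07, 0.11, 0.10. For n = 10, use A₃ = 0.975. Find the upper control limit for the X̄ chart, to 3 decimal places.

X̄̄ = (7.93 + 7.96 + 7.91 + 7.91 + 7.97 + 8.00 + 7.96 + 7.93) / 8 = 7.9463
s̄ = (0.07 + 0.09 + 0.08 + 0.07 + 0.10 + 0.07 + 0.11 + 0.10) / 8 = 0.0863
UCL = X̄̄ + A₃·s̄ = 7.9463 + 0.975 × 0.0863 = 8.0303

8.030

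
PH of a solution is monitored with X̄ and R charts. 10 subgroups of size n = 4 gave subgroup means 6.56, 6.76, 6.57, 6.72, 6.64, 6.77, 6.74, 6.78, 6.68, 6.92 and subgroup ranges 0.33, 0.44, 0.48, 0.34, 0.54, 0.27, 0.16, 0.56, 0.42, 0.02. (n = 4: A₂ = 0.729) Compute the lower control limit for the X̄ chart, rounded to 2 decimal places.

6.45

X̄̄ = (6.56 + 6.76 + 6.57 + 6.72 + 6.64 + 6.77 + 6.74 + 6.78 + 6.68 + 6.92) / 10 = 67.1400 / 10 = 6.7140
R̄ = (0.33 + 0.44 + 0.48 + 0.34 + 0.54 + 0.27 + 0.16 + 0.56 + 0.42 + 0.02) / 10 = 3.5600 / 10 = 0.3560
LCL = X̄̄ − A₂·R̄ = 6.7140 − 0.729 × 0.3560 = 6.4545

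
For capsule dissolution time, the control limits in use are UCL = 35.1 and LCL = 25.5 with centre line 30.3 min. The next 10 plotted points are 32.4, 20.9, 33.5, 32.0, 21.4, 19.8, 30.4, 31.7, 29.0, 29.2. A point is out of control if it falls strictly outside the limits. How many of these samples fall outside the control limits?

3

Compare each point to [25.5, 35.1]: sample 2 = 20.9 < LCL; sample 5 = 21.4 < LCL; sample 6 = 19.8 < LCL.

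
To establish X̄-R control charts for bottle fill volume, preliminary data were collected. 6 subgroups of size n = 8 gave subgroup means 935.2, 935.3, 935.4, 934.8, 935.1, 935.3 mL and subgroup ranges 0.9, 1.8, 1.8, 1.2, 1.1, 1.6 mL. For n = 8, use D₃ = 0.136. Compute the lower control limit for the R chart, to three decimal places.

0.190

R̄ = (0.9 + 1.8 + 1.8 + 1.2 + 1.1 + 1.6) / 6 = 8.4000 / 6 = 1.4000
LCL_R = D₃·R̄ = 0.136 × 1.4000 = 0.1904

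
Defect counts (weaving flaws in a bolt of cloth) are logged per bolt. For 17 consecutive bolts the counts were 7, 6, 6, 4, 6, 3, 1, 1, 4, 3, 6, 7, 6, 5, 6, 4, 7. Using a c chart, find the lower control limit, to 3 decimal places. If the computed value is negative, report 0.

c̄ = (7 + 6 + 6 + 4 + 6 + 3 + 1 + 1 + 4 + 3 + 6 + 7 + 6 + 5 + 6 + 4 + 7) / 17 = 82 / 17 = 4.8235
LCL = c̄ − 3√c̄ = 4.8235 − 3 × 2.1963 = -1.7652 → 0 (cannot be negative)

0.000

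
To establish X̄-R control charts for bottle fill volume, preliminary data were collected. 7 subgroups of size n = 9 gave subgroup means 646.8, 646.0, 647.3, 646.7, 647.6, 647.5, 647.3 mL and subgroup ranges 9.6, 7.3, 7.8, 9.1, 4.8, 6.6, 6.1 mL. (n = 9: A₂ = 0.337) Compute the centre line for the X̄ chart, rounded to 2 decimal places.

647.03

X̄̄ = (646.8 + 646.0 + 647.3 + 646.7 + 647.6 + 647.5 + 647.3) / 7 = 4529.2000 / 7 = 647.0286
CL = X̄̄ = 647.0286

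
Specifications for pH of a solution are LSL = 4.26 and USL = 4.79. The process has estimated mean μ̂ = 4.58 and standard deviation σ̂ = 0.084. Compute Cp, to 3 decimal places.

Cp = (USL − LSL) / (6σ̂) = (4.79 − 4.26) / (6 × 0.084) = 0.5300 / 0.5040 = 1.0516

1.052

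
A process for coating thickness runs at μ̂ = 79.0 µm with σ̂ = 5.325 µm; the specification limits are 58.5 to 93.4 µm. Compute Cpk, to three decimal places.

0.901

Cpu = (USL − μ̂) / (3σ̂) = (93.4 − 79.0) / (3 × 5.325) = 0.9014; Cpl = (μ̂ − LSL) / (3σ̂) = (79.0 − 58.5) / (3 × 5.325) = 1.2833; Cpk = min(Cpu, Cpl) = 0.9014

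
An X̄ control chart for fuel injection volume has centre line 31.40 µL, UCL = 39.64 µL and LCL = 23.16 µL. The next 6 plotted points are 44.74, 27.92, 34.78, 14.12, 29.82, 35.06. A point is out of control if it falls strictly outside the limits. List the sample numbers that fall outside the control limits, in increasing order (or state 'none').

Compare each point to [23.16, 39.64]: sample 1 = 44.74 > UCL; sample 4 = 14.12 < LCL.

1, 4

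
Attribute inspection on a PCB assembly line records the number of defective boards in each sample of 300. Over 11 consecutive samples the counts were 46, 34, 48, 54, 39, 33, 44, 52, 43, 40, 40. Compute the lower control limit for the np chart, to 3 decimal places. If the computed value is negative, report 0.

24.792

p̄ = Σdᵢ / (k·n) = 473 / (11 × 300) = 0.14333
LCL = np̄ − 3·√(np̄(1−p̄)) = 43.0000 − 3 × 6.0693 = 24.7920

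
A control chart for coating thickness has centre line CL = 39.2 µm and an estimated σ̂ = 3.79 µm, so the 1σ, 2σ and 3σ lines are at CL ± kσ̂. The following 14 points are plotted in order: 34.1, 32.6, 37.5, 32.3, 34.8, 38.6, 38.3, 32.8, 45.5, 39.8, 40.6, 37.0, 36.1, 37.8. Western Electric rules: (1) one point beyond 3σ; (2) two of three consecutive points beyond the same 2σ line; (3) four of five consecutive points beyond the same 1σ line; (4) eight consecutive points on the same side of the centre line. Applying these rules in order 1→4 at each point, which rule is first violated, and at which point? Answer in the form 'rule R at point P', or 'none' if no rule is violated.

rule 3 at point 5

Zone of each point (C = within 1σ̂, B = 1σ̂–2σ̂, A = 2σ̂–3σ̂, * = beyond 3σ̂; sign = side of CL): 1:-B, 2:-B, 3:-C, 4:-B, 5:-B, 6:-C, 7:-C, 8:-B, 9:+B, 10:+C, 11:+C, 12:-C, 13:-C, 14:-C
Rule 3 (four of five consecutive points beyond the same 1σ limit) is satisfied at point 5.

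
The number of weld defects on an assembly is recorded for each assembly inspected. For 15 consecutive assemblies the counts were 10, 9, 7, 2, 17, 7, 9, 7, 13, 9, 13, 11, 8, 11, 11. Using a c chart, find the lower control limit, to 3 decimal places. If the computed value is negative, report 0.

0.305

c̄ = (10 + 9 + 7 + 2 + 17 + 7 + 9 + 7 + 13 + 9 + 13 + 11 + 8 + 11 + 11) / 15 = 144 / 15 = 9.6000
LCL = c̄ − 3√c̄ = 9.6000 − 3 × 3.0984 = 0.3048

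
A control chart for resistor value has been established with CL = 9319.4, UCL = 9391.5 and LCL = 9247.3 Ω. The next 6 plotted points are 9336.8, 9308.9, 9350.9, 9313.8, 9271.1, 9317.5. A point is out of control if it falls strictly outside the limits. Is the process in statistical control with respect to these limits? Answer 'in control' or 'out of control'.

All 6 points lie within [9247.3, 9391.5].

in control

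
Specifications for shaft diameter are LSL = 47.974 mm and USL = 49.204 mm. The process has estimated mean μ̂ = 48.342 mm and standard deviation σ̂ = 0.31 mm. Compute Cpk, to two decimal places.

Cpu = (USL − μ̂) / (3σ̂) = (49.204 − 48.342) / (3 × 0.31) = 0.9269; Cpl = (μ̂ − LSL) / (3σ̂) = (48.342 − 47.974) / (3 × 0.31) = 0.3957; Cpk = min(Cpu, Cpl) = 0.3957

0.40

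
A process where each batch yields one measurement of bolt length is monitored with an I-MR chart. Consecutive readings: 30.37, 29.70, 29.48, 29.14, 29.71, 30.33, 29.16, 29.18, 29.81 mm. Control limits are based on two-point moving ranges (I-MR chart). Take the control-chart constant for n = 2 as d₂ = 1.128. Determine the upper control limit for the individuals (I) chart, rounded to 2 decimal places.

X̄ = (30.37 + 29.70 + 29.48 + 29.14 + 29.71 + 30.33 + 29.16 + 29.18 + 29.81) / 9 = 29.6533
Moving ranges: 0.67, 0.22, 0.34, 0.57, 0.62, 1.17, 0.02, 0.63; M̄R̄ = 4.2400 / 8 = 0.5300
UCL = X̄ + 3·M̄R̄/d₂ = 29.6533 + 3 × 0.5300 / 1.128 = 31.0629

31.06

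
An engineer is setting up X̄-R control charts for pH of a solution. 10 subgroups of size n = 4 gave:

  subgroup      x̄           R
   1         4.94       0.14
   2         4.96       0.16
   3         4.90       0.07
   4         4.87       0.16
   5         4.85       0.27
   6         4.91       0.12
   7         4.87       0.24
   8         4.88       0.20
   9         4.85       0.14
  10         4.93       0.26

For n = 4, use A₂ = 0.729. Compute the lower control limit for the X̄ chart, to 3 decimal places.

4.768

X̄̄ = (4.94 + 4.96 + 4.90 + 4.87 + 4.85 + 4.91 + 4.87 + 4.88 + 4.85 + 4.93) / 10 = 48.9600 / 10 = 4.8960
R̄ = (0.14 + 0.16 + 0.07 + 0.16 + 0.27 + 0.12 + 0.24 + 0.20 + 0.14 + 0.26) / 10 = 1.7600 / 10 = 0.1760
LCL = X̄̄ − A₂·R̄ = 4.8960 − 0.729 × 0.1760 = 4.7677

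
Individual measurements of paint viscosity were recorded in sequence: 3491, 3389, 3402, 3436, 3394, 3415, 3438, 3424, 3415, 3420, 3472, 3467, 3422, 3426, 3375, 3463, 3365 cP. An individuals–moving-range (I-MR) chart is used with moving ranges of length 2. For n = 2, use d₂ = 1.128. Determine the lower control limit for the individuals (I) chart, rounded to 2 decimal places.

3323.62

X̄ = (3491 + 3389 + 3402 + 3436 + 3394 + 3415 + 3438 + 3424 + 3415 + 3420 + 3472 + 3467 + 3422 + 3426 + 3375 + 3463 + 3365) / 17 = 3424.3529
Moving ranges: 102, 13, 34, 42, 21, 23, 14, 9, 5, 52, 5, 45, 4, 51, 88, 98; M̄R̄ = 606.0000 / 16 = 37.8750
LCL = X̄ − 3·M̄R̄/d₂ = 3424.3529 − 3 × 37.8750 / 1.128 = 3323.6216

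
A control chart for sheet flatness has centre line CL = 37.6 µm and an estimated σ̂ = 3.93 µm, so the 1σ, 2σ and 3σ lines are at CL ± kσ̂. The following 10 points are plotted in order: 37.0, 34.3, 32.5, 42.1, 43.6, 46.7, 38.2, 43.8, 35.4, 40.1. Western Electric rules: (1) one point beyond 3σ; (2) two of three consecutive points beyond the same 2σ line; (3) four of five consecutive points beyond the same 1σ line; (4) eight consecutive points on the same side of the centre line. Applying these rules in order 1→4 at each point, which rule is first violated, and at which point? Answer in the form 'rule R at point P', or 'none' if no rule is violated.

Zone of each point (C = within 1σ̂, B = 1σ̂–2σ̂, A = 2σ̂–3σ̂, * = beyond 3σ̂; sign = side of CL): 1:-C, 2:-C, 3:-B, 4:+B, 5:+B, 6:+A, 7:+C, 8:+B, 9:-C, 10:+C
Rule 3 (four of five consecutive points beyond the same 1σ limit) is satisfied at point 8.

rule 3 at point 8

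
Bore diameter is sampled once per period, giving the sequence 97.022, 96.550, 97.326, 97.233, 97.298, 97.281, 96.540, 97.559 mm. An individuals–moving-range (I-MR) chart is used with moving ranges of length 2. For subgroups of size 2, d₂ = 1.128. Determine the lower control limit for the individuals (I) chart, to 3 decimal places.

X̄ = (97.022 + 96.550 + 97.326 + 97.233 + 97.298 + 97.281 + 96.540 + 97.559) / 8 = 97.1011
Moving ranges: 0.472, 0.776, 0.093, 0.065, 0.017, 0.741, 1.019; M̄R̄ = 3.1830 / 7 = 0.4547
LCL = X̄ − 3·M̄R̄/d₂ = 97.1011 − 3 × 0.4547 / 1.128 = 95.8918

95.892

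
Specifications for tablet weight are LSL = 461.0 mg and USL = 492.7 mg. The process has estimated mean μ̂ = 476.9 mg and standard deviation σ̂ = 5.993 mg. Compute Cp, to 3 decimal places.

Cp = (USL − LSL) / (6σ̂) = (492.7 − 461.0) / (6 × 5.993) = 31.7000 / 35.9580 = 0.8816

0.882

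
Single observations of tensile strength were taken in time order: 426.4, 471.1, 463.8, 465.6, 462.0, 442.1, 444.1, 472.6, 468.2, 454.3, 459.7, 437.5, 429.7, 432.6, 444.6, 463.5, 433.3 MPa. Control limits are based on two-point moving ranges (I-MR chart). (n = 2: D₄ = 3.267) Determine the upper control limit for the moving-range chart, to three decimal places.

46.044

Moving ranges: 44.7, 7.3, 1.8, 3.6, 19.9, 2.0, 28.5, 4.4, 13.9, 5.4, 22.2, 7.8, 2.9, 12.0, 18.9, 30.2; M̄R̄ = 225.5000 / 16 = 14.0938
UCL_MR = D₄·M̄R̄ = 3.267 × 14.0938 = 46.0443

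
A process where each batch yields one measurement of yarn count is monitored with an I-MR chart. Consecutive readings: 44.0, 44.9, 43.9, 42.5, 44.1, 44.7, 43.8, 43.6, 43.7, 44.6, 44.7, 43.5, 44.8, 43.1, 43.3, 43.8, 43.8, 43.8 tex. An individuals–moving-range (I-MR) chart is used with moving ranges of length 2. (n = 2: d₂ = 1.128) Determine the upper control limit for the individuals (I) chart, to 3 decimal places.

45.893

X̄ = (44.0 + 44.9 + 43.9 + 42.5 + 44.1 + 44.7 + 43.8 + 43.6 + 43.7 + 44.6 + 44.7 + 43.5 + 44.8 + 43.1 + 43.3 + 43.8 + 43.8 + 43.8) / 18 = 43.9222
Moving ranges: 0.9, 1.0, 1.4, 1.6, 0.6, 0.9, 0.2, 0.1, 0.9, 0.1, 1.2, 1.3, 1.7, 0.2, 0.5, 0.0, 0.0; M̄R̄ = 12.6000 / 17 = 0.7412
UCL = X̄ + 3·M̄R̄/d₂ = 43.9222 + 3 × 0.7412 / 1.128 = 45.8934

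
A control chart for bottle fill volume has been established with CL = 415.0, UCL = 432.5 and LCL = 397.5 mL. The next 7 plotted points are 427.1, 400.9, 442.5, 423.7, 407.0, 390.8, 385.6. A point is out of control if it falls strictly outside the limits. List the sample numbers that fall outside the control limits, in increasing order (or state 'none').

3, 6, 7

Compare each point to [397.5, 432.5]: sample 3 = 442.5 > UCL; sample 6 = 390.8 < LCL; sample 7 = 385.6 < LCL.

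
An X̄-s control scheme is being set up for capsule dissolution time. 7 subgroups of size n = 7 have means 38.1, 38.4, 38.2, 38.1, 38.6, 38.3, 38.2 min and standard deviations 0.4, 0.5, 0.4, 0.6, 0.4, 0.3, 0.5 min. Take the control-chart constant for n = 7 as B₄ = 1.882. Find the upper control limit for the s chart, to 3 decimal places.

0.833

s̄ = (0.4 + 0.5 + 0.4 + 0.6 + 0.4 + 0.3 + 0.5) / 7 = 0.4429
UCL_s = B₄·s̄ = 1.882 × 0.4429 = 0.8335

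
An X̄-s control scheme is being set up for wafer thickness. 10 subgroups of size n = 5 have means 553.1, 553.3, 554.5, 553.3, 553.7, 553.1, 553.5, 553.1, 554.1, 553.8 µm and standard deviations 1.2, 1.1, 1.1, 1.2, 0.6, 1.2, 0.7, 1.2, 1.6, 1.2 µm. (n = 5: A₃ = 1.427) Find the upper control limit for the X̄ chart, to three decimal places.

X̄̄ = (553.1 + 553.3 + 554.5 + 553.3 + 553.7 + 553.1 + 553.5 + 553.1 + 554.1 + 553.8) / 10 = 553.5500
s̄ = (1.2 + 1.1 + 1.1 + 1.2 + 0.6 + 1.2 + 0.7 + 1.2 + 1.6 + 1.2) / 10 = 1.1100
UCL = X̄̄ + A₃·s̄ = 553.5500 + 1.427 × 1.1100 = 555.1340

555.134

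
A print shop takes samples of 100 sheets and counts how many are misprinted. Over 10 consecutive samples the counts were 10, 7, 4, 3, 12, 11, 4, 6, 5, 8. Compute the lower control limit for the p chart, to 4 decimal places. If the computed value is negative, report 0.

p̄ = Σdᵢ / (k·n) = 70 / (10 × 100) = 0.07000
LCL = p̄ − 3·√(p̄(1−p̄)/n) = 0.07000 − 3 × 0.02551 = -0.00654 → 0 (negative, so LCL = 0)

0.0000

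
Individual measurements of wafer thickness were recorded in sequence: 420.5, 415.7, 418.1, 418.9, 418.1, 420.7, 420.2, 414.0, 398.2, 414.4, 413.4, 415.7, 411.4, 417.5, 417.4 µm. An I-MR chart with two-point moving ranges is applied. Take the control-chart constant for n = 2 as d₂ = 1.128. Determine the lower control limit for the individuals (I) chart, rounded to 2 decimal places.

X̄ = (420.5 + 415.7 + 418.1 + 418.9 + 418.1 + 420.7 + 420.2 + 414.0 + 398.2 + 414.4 + 413.4 + 415.7 + 411.4 + 417.5 + 417.4) / 15 = 415.6133
Moving ranges: 4.8, 2.4, 0.8, 0.8, 2.6, 0.5, 6.2, 15.8, 16.2, 1.0, 2.3, 4.3, 6.1, 0.1; M̄R̄ = 63.9000 / 14 = 4.5643
LCL = X̄ − 3·M̄R̄/d₂ = 415.6133 − 3 × 4.5643 / 1.128 = 403.4743

403.47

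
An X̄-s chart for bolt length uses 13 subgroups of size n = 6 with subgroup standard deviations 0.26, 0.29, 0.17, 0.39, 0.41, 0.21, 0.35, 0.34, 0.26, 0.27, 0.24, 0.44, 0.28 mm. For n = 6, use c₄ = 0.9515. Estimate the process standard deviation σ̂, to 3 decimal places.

s̄ = (0.26 + 0.29 + 0.17 + 0.39 + 0.41 + 0.21 + 0.35 + 0.34 + 0.26 + 0.27 + 0.24 + 0.44 + 0.28) / 13 = 0.3008
σ̂ = s̄ / c₄ = 0.3008 / 0.9515 = 0.3161

0.316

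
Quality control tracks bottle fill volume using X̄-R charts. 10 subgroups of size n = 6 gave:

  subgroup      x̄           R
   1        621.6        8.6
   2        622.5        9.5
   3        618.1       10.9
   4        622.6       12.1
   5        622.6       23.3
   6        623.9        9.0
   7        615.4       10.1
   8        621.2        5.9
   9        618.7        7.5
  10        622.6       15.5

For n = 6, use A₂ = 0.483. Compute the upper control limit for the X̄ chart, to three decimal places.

X̄̄ = (621.6 + 622.5 + 618.1 + 622.6 + 622.6 + 623.9 + 615.4 + 621.2 + 618.7 + 622.6) / 10 = 6209.2000 / 10 = 620.9200
R̄ = (8.6 + 9.5 + 10.9 + 12.1 + 23.3 + 9.0 + 10.1 + 5.9 + 7.5 + 15.5) / 10 = 112.4000 / 10 = 11.2400
UCL = X̄̄ + A₂·R̄ = 620.9200 + 0.483 × 11.2400 = 626.3489

626.349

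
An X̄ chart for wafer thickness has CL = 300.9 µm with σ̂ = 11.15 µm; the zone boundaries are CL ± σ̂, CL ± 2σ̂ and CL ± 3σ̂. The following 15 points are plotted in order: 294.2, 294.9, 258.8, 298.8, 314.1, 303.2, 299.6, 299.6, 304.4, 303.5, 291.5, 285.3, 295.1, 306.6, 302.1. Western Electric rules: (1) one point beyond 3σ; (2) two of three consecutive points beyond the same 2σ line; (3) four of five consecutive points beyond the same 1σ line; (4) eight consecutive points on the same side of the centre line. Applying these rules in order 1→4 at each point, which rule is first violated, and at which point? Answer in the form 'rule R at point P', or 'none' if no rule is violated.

Zone of each point (C = within 1σ̂, B = 1σ̂–2σ̂, A = 2σ̂–3σ̂, * = beyond 3σ̂; sign = side of CL): 1:-C, 2:-C, 3:-*, 4:-C, 5:+B, 6:+C, 7:-C, 8:-C, 9:+C, 10:+C, 11:-C, 12:-B, 13:-C, 14:+C, 15:+C
Rule 1 (one point beyond the 3σ limits) is satisfied at point 3.

rule 1 at point 3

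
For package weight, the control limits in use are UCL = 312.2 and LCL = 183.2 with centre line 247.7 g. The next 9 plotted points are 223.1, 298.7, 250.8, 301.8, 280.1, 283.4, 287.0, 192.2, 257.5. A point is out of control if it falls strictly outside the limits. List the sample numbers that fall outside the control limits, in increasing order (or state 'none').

All 9 points lie within [183.2, 312.2].

none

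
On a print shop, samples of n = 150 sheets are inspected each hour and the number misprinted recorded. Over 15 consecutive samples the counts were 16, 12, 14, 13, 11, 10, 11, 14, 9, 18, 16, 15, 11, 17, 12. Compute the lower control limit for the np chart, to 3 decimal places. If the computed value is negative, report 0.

2.834

p̄ = Σdᵢ / (k·n) = 199 / (15 × 150) = 0.08844
LCL = np̄ − 3·√(np̄(1−p̄)) = 13.2667 − 3 × 3.4775 = 2.8340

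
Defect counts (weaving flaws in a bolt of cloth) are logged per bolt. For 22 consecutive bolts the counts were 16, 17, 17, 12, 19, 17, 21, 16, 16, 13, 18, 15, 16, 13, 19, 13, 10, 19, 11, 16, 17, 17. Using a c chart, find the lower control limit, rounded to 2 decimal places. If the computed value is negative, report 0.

3.89

c̄ = (16 + 17 + 17 + 12 + 19 + 17 + 21 + 16 + 16 + 13 + 18 + 15 + 16 + 13 + 19 + 13 + 10 + 19 + 11 + 16 + 17 + 17) / 22 = 348 / 22 = 15.8182
LCL = c̄ − 3√c̄ = 15.8182 − 3 × 3.9772 = 3.8866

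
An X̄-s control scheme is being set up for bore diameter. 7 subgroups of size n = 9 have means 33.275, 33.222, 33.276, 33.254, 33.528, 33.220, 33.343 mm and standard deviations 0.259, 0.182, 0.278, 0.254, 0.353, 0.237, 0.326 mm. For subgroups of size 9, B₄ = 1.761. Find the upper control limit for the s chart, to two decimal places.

s̄ = (0.259 + 0.182 + 0.278 + 0.254 + 0.353 + 0.237 + 0.326) / 7 = 0.2699
UCL_s = B₄·s̄ = 1.761 × 0.2699 = 0.4752

0.48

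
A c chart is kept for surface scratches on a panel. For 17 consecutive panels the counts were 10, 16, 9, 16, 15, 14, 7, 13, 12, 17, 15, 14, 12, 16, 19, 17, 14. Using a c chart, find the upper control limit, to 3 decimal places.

c̄ = (10 + 16 + 9 + 16 + 15 + 14 + 7 + 13 + 12 + 17 + 15 + 14 + 12 + 16 + 19 + 17 + 14) / 17 = 236 / 17 = 13.8824
UCL = c̄ + 3√c̄ = 13.8824 + 3 × √13.8824 = 13.8824 + 3 × 3.7259 = 25.0601

25.060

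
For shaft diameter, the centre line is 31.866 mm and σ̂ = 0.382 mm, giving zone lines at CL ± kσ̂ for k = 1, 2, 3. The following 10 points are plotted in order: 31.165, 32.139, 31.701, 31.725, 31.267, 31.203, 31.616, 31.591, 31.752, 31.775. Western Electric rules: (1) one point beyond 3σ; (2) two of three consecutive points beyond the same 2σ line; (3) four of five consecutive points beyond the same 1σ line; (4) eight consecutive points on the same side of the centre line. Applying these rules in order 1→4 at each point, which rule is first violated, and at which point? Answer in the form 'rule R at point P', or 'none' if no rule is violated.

rule 4 at point 10

Zone of each point (C = within 1σ̂, B = 1σ̂–2σ̂, A = 2σ̂–3σ̂, * = beyond 3σ̂; sign = side of CL): 1:-B, 2:+C, 3:-C, 4:-C, 5:-B, 6:-B, 7:-C, 8:-C, 9:-C, 10:-C
Rule 4 (eight consecutive points on the same side of the centre line) is satisfied at point 10.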